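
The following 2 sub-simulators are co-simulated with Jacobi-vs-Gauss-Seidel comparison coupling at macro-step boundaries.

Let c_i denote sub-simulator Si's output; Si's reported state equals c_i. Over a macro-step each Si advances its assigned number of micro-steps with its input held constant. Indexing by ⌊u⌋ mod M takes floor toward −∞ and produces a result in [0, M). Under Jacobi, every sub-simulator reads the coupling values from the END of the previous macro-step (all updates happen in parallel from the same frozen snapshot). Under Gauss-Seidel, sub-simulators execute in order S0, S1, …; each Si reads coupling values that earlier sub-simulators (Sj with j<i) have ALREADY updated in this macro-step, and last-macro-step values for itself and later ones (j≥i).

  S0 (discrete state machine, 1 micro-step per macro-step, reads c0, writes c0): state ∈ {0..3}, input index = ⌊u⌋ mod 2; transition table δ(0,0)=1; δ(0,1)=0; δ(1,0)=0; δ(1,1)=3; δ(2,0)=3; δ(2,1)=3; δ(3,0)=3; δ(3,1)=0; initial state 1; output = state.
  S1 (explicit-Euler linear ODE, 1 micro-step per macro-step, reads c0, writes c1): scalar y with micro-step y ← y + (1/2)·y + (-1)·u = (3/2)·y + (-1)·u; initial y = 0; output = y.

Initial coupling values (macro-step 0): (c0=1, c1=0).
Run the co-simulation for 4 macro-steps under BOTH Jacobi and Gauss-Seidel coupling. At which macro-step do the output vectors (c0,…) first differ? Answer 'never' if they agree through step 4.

first divergence at macro-step: 1

[Jacobi] macro 1: S0 reads c0=1 → after 1×micro: 3; S1 reads c0=1 → after 1×micro: -1 ⇒ (c0=3, c1=-1)
[Jacobi] macro 2: S0 reads c0=3 → after 1×micro: 0; S1 reads c0=3 → after 1×micro: -9/2 ⇒ (c0=0, c1=-9/2)
[Jacobi] macro 3: S0 reads c0=0 → after 1×micro: 1; S1 reads c0=0 → after 1×micro: -27/4 ⇒ (c0=1, c1=-27/4)
[Jacobi] macro 4: S0 reads c0=1 → after 1×micro: 3; S1 reads c0=1 → after 1×micro: -89/8 ⇒ (c0=3, c1=-89/8)
[Gauss-Seidel] macro 1: S0 reads c0=1 → after 1×micro: 3; S1 reads c0=3 → after 1×micro: -3 ⇒ (c0=3, c1=-3)
[Gauss-Seidel] macro 2: S0 reads c0=3 → after 1×micro: 0; S1 reads c0=0 → after 1×micro: -9/2 ⇒ (c0=0, c1=-9/2)
[Gauss-Seidel] macro 3: S0 reads c0=0 → after 1×micro: 1; S1 reads c0=1 → after 1×micro: -31/4 ⇒ (c0=1, c1=-31/4)
[Gauss-Seidel] macro 4: S0 reads c0=1 → after 1×micro: 3; S1 reads c0=3 → after 1×micro: -117/8 ⇒ (c0=3, c1=-117/8)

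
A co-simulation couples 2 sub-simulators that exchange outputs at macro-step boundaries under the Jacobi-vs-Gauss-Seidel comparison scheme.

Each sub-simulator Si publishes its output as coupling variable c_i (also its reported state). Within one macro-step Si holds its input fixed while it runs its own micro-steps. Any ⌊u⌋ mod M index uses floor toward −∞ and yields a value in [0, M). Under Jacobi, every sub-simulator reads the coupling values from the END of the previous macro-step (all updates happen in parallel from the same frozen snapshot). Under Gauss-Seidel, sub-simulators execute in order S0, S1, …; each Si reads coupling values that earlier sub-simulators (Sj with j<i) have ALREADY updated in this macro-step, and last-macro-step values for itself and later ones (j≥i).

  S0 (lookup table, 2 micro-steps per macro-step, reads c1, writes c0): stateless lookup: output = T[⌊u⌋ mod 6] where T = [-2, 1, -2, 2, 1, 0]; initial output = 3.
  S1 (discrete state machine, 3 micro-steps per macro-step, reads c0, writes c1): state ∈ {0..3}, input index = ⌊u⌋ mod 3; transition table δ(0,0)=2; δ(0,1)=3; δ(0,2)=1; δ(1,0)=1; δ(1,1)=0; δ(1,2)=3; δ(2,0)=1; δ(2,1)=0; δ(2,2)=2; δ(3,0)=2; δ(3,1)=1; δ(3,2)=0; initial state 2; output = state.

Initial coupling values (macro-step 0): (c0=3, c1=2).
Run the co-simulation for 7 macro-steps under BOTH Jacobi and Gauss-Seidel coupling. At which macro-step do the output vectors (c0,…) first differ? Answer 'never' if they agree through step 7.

[Jacobi] macro 1: S0 reads c1=2 → after 2×micro: -2; S1 reads c0=3 → after 3×micro: 1 ⇒ (c0=-2, c1=1)
[Jacobi] macro 2: S0 reads c1=1 → after 2×micro: 1; S1 reads c0=-2 → after 3×micro: 1 ⇒ (c0=1, c1=1)
[Jacobi] macro 3: S0 reads c1=1 → after 2×micro: 1; S1 reads c0=1 → after 3×micro: 1 ⇒ (c0=1, c1=1)
[Jacobi] macro 4: S0 reads c1=1 → after 2×micro: 1; S1 reads c0=1 → after 3×micro: 1 ⇒ (c0=1, c1=1)
[Jacobi] macro 5: S0 reads c1=1 → after 2×micro: 1; S1 reads c0=1 → after 3×micro: 1 ⇒ (c0=1, c1=1)
[Jacobi] macro 6: S0 reads c1=1 → after 2×micro: 1; S1 reads c0=1 → after 3×micro: 1 ⇒ (c0=1, c1=1)
[Jacobi] macro 7: S0 reads c1=1 → after 2×micro: 1; S1 reads c0=1 → after 3×micro: 1 ⇒ (c0=1, c1=1)
[Gauss-Seidel] macro 1: S0 reads c1=2 → after 2×micro: -2; S1 reads c0=-2 → after 3×micro: 1 ⇒ (c0=-2, c1=1)
[Gauss-Seidel] macro 2: S0 reads c1=1 → after 2×micro: 1; S1 reads c0=1 → after 3×micro: 1 ⇒ (c0=1, c1=1)
[Gauss-Seidel] macro 3: S0 reads c1=1 → after 2×micro: 1; S1 reads c0=1 → after 3×micro: 1 ⇒ (c0=1, c1=1)
[Gauss-Seidel] macro 4: S0 reads c1=1 → after 2×micro: 1; S1 reads c0=1 → after 3×micro: 1 ⇒ (c0=1, c1=1)
[Gauss-Seidel] macro 5: S0 reads c1=1 → after 2×micro: 1; S1 reads c0=1 → after 3×micro: 1 ⇒ (c0=1, c1=1)
[Gauss-Seidel] macro 6: S0 reads c1=1 → after 2×micro: 1; S1 reads c0=1 → after 3×micro: 1 ⇒ (c0=1, c1=1)
[Gauss-Seidel] macro 7: S0 reads c1=1 → after 2×micro: 1; S1 reads c0=1 → after 3×micro: 1 ⇒ (c0=1, c1=1)

first divergence at macro-step: never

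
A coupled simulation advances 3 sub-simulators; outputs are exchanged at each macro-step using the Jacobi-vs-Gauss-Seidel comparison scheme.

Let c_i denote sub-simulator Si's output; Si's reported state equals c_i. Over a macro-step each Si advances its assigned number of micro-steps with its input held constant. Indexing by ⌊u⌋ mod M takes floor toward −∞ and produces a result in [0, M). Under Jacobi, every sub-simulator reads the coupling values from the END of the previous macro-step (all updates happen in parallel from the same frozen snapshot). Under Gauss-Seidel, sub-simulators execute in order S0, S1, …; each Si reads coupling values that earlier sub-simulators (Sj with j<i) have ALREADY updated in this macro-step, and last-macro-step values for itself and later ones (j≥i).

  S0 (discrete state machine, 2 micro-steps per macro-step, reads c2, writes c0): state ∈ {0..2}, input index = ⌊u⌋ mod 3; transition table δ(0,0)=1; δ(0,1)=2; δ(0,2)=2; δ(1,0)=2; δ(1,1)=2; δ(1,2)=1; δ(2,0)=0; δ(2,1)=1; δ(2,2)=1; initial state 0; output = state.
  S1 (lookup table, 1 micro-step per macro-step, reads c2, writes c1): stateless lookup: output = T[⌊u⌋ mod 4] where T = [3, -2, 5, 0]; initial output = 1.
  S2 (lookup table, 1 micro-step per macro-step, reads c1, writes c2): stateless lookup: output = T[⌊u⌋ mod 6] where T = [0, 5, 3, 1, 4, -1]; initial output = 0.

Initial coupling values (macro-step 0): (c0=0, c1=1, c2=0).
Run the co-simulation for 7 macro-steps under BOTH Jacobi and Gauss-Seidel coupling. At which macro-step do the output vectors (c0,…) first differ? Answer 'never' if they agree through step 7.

[Jacobi] macro 1: S0 reads c2=0 → after 2×micro: 2; S1 reads c2=0 → after 1×micro: 3; S2 reads c1=1 → after 1×micro: 5 ⇒ (c0=2, c1=3, c2=5)
[Jacobi] macro 2: S0 reads c2=5 → after 2×micro: 1; S1 reads c2=5 → after 1×micro: -2; S2 reads c1=3 → after 1×micro: 1 ⇒ (c0=1, c1=-2, c2=1)
[Jacobi] macro 3: S0 reads c2=1 → after 2×micro: 1; S1 reads c2=1 → after 1×micro: -2; S2 reads c1=-2 → after 1×micro: 4 ⇒ (c0=1, c1=-2, c2=4)
[Jacobi] macro 4: S0 reads c2=4 → after 2×micro: 1; S1 reads c2=4 → after 1×micro: 3; S2 reads c1=-2 → after 1×micro: 4 ⇒ (c0=1, c1=3, c2=4)
[Jacobi] macro 5: S0 reads c2=4 → after 2×micro: 1; S1 reads c2=4 → after 1×micro: 3; S2 reads c1=3 → after 1×micro: 1 ⇒ (c0=1, c1=3, c2=1)
[Jacobi] macro 6: S0 reads c2=1 → after 2×micro: 1; S1 reads c2=1 → after 1×micro: -2; S2 reads c1=3 → after 1×micro: 1 ⇒ (c0=1, c1=-2, c2=1)
[Jacobi] macro 7: S0 reads c2=1 → after 2×micro: 1; S1 reads c2=1 → after 1×micro: -2; S2 reads c1=-2 → after 1×micro: 4 ⇒ (c0=1, c1=-2, c2=4)
[Gauss-Seidel] macro 1: S0 reads c2=0 → after 2×micro: 2; S1 reads c2=0 → after 1×micro: 3; S2 reads c1=3 → after 1×micro: 1 ⇒ (c0=2, c1=3, c2=1)
[Gauss-Seidel] macro 2: S0 reads c2=1 → after 2×micro: 2; S1 reads c2=1 → after 1×micro: -2; S2 reads c1=-2 → after 1×micro: 4 ⇒ (c0=2, c1=-2, c2=4)
[Gauss-Seidel] macro 3: S0 reads c2=4 → after 2×micro: 2; S1 reads c2=4 → after 1×micro: 3; S2 reads c1=3 → after 1×micro: 1 ⇒ (c0=2, c1=3, c2=1)
[Gauss-Seidel] macro 4: S0 reads c2=1 → after 2×micro: 2; S1 reads c2=1 → after 1×micro: -2; S2 reads c1=-2 → after 1×micro: 4 ⇒ (c0=2, c1=-2, c2=4)
[Gauss-Seidel] macro 5: S0 reads c2=4 → after 2×micro: 2; S1 reads c2=4 → after 1×micro: 3; S2 reads c1=3 → after 1×micro: 1 ⇒ (c0=2, c1=3, c2=1)
[Gauss-Seidel] macro 6: S0 reads c2=1 → after 2×micro: 2; S1 reads c2=1 → after 1×micro: -2; S2 reads c1=-2 → after 1×micro: 4 ⇒ (c0=2, c1=-2, c2=4)
[Gauss-Seidel] macro 7: S0 reads c2=4 → after 2×micro: 2; S1 reads c2=4 → after 1×micro: 3; S2 reads c1=3 → after 1×micro: 1 ⇒ (c0=2, c1=3, c2=1)

first divergence at macro-step: 1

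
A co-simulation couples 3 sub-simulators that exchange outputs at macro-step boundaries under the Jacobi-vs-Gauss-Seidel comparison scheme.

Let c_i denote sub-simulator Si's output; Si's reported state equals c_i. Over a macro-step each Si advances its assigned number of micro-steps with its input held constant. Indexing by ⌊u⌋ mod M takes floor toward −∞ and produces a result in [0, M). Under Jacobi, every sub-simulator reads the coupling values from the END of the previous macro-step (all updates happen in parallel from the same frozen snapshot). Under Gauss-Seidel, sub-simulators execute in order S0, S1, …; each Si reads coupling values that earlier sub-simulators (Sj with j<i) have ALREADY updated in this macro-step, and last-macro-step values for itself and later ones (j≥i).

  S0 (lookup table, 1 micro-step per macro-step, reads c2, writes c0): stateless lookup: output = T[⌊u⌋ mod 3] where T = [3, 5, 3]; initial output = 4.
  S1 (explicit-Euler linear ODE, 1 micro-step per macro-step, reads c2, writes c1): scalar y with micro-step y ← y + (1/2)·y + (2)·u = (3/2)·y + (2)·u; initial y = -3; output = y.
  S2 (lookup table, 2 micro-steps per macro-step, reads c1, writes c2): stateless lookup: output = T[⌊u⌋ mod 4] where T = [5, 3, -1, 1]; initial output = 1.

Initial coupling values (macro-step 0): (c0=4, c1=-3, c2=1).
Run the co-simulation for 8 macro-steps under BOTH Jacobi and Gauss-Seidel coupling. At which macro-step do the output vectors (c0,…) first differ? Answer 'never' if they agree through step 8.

[Jacobi] macro 1: S0 reads c2=1 → after 1×micro: 5; S1 reads c2=1 → after 1×micro: -5/2; S2 reads c1=-3 → after 2×micro: 3 ⇒ (c0=5, c1=-5/2, c2=3)
[Jacobi] macro 2: S0 reads c2=3 → after 1×micro: 3; S1 reads c2=3 → after 1×micro: 9/4; S2 reads c1=-5/2 → after 2×micro: 3 ⇒ (c0=3, c1=9/4, c2=3)
[Jacobi] macro 3: S0 reads c2=3 → after 1×micro: 3; S1 reads c2=3 → after 1×micro: 75/8; S2 reads c1=9/4 → after 2×micro: -1 ⇒ (c0=3, c1=75/8, c2=-1)
[Jacobi] macro 4: S0 reads c2=-1 → after 1×micro: 3; S1 reads c2=-1 → after 1×micro: 193/16; S2 reads c1=75/8 → after 2×micro: 3 ⇒ (c0=3, c1=193/16, c2=3)
[Jacobi] macro 5: S0 reads c2=3 → after 1×micro: 3; S1 reads c2=3 → after 1×micro: 771/32; S2 reads c1=193/16 → after 2×micro: 5 ⇒ (c0=3, c1=771/32, c2=5)
[Jacobi] macro 6: S0 reads c2=5 → after 1×micro: 3; S1 reads c2=5 → after 1×micro: 2953/64; S2 reads c1=771/32 → after 2×micro: 5 ⇒ (c0=3, c1=2953/64, c2=5)
[Jacobi] macro 7: S0 reads c2=5 → after 1×micro: 3; S1 reads c2=5 → after 1×micro: 10139/128; S2 reads c1=2953/64 → after 2×micro: -1 ⇒ (c0=3, c1=10139/128, c2=-1)
[Jacobi] macro 8: S0 reads c2=-1 → after 1×micro: 3; S1 reads c2=-1 → after 1×micro: 29905/256; S2 reads c1=10139/128 → after 2×micro: 1 ⇒ (c0=3, c1=29905/256, c2=1)
[Gauss-Seidel] macro 1: S0 reads c2=1 → after 1×micro: 5; S1 reads c2=1 → after 1×micro: -5/2; S2 reads c1=-5/2 → after 2×micro: 3 ⇒ (c0=5, c1=-5/2, c2=3)
[Gauss-Seidel] macro 2: S0 reads c2=3 → after 1×micro: 3; S1 reads c2=3 → after 1×micro: 9/4; S2 reads c1=9/4 → after 2×micro: -1 ⇒ (c0=3, c1=9/4, c2=-1)
[Gauss-Seidel] macro 3: S0 reads c2=-1 → after 1×micro: 3; S1 reads c2=-1 → after 1×micro: 11/8; S2 reads c1=11/8 → after 2×micro: 3 ⇒ (c0=3, c1=11/8, c2=3)
[Gauss-Seidel] macro 4: S0 reads c2=3 → after 1×micro: 3; S1 reads c2=3 → after 1×micro: 129/16; S2 reads c1=129/16 → after 2×micro: 5 ⇒ (c0=3, c1=129/16, c2=5)
[Gauss-Seidel] macro 5: S0 reads c2=5 → after 1×micro: 3; S1 reads c2=5 → after 1×micro: 707/32; S2 reads c1=707/32 → after 2×micro: -1 ⇒ (c0=3, c1=707/32, c2=-1)
[Gauss-Seidel] macro 6: S0 reads c2=-1 → after 1×micro: 3; S1 reads c2=-1 → after 1×micro: 1993/64; S2 reads c1=1993/64 → after 2×micro: 1 ⇒ (c0=3, c1=1993/64, c2=1)
[Gauss-Seidel] macro 7: S0 reads c2=1 → after 1×micro: 5; S1 reads c2=1 → after 1×micro: 6235/128; S2 reads c1=6235/128 → after 2×micro: 5 ⇒ (c0=5, c1=6235/128, c2=5)
[Gauss-Seidel] macro 8: S0 reads c2=5 → after 1×micro: 3; S1 reads c2=5 → after 1×micro: 21265/256; S2 reads c1=21265/256 → after 2×micro: 1 ⇒ (c0=3, c1=21265/256, c2=1)

first divergence at macro-step: 2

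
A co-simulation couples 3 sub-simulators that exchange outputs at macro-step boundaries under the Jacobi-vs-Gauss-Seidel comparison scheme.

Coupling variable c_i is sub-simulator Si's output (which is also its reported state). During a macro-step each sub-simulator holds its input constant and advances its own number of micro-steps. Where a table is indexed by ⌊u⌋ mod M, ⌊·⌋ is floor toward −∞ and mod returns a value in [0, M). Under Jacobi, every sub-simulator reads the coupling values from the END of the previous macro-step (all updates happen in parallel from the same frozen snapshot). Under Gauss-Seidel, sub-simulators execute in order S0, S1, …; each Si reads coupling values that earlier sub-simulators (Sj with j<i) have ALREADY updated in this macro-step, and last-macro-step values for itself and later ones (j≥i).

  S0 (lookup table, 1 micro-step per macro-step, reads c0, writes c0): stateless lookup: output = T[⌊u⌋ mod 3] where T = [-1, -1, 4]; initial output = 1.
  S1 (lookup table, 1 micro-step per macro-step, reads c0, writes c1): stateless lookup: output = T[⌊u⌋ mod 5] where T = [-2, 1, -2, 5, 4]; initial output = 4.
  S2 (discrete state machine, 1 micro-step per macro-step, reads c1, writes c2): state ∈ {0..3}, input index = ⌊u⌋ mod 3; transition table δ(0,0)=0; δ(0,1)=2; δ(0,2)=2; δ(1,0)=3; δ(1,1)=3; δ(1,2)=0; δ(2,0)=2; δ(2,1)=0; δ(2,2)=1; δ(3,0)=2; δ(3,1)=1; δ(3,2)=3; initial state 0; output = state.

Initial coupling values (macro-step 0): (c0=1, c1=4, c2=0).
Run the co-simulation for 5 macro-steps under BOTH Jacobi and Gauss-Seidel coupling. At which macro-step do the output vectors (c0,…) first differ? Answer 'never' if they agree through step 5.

first divergence at macro-step: 1

[Jacobi] macro 1: S0 reads c0=1 → after 1×micro: -1; S1 reads c0=1 → after 1×micro: 1; S2 reads c1=4 → after 1×micro: 2 ⇒ (c0=-1, c1=1, c2=2)
[Jacobi] macro 2: S0 reads c0=-1 → after 1×micro: 4; S1 reads c0=-1 → after 1×micro: 4; S2 reads c1=1 → after 1×micro: 0 ⇒ (c0=4, c1=4, c2=0)
[Jacobi] macro 3: S0 reads c0=4 → after 1×micro: -1; S1 reads c0=4 → after 1×micro: 4; S2 reads c1=4 → after 1×micro: 2 ⇒ (c0=-1, c1=4, c2=2)
[Jacobi] macro 4: S0 reads c0=-1 → after 1×micro: 4; S1 reads c0=-1 → after 1×micro: 4; S2 reads c1=4 → after 1×micro: 0 ⇒ (c0=4, c1=4, c2=0)
[Jacobi] macro 5: S0 reads c0=4 → after 1×micro: -1; S1 reads c0=4 → after 1×micro: 4; S2 reads c1=4 → after 1×micro: 2 ⇒ (c0=-1, c1=4, c2=2)
[Gauss-Seidel] macro 1: S0 reads c0=1 → after 1×micro: -1; S1 reads c0=-1 → after 1×micro: 4; S2 reads c1=4 → after 1×micro: 2 ⇒ (c0=-1, c1=4, c2=2)
[Gauss-Seidel] macro 2: S0 reads c0=-1 → after 1×micro: 4; S1 reads c0=4 → after 1×micro: 4; S2 reads c1=4 → after 1×micro: 0 ⇒ (c0=4, c1=4, c2=0)
[Gauss-Seidel] macro 3: S0 reads c0=4 → after 1×micro: -1; S1 reads c0=-1 → after 1×micro: 4; S2 reads c1=4 → after 1×micro: 2 ⇒ (c0=-1, c1=4, c2=2)
[Gauss-Seidel] macro 4: S0 reads c0=-1 → after 1×micro: 4; S1 reads c0=4 → after 1×micro: 4; S2 reads c1=4 → after 1×micro: 0 ⇒ (c0=4, c1=4, c2=0)
[Gauss-Seidel] macro 5: S0 reads c0=4 → after 1×micro: -1; S1 reads c0=-1 → after 1×micro: 4; S2 reads c1=4 → after 1×micro: 2 ⇒ (c0=-1, c1=4, c2=2)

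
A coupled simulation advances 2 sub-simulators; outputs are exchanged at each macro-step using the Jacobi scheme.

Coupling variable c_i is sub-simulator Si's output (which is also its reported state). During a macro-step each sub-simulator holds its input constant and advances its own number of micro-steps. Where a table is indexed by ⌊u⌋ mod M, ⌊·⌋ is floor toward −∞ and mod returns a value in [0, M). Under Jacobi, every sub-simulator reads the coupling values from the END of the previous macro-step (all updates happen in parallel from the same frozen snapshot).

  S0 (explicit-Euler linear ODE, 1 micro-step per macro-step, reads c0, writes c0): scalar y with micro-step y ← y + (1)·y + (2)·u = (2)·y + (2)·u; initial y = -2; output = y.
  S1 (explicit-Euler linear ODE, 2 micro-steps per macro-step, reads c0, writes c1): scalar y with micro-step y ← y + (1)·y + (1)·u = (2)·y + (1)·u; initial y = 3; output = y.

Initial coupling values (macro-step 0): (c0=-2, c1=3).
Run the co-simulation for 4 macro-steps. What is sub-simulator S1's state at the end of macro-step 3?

S1 state at macro-step 3 = -96

macro 1: S0 reads c0=-2 → after 1×micro: -8; S1 reads c0=-2 → after 2×micro: 6 ⇒ (c0=-8, c1=6)
macro 2: S0 reads c0=-8 → after 1×micro: -32; S1 reads c0=-8 → after 2×micro: 0 ⇒ (c0=-32, c1=0)
macro 3: S0 reads c0=-32 → after 1×micro: -128; S1 reads c0=-32 → after 2×micro: -96 ⇒ (c0=-128, c1=-96)
macro 4: S0 reads c0=-128 → after 1×micro: -512; S1 reads c0=-128 → after 2×micro: -768 ⇒ (c0=-512, c1=-768)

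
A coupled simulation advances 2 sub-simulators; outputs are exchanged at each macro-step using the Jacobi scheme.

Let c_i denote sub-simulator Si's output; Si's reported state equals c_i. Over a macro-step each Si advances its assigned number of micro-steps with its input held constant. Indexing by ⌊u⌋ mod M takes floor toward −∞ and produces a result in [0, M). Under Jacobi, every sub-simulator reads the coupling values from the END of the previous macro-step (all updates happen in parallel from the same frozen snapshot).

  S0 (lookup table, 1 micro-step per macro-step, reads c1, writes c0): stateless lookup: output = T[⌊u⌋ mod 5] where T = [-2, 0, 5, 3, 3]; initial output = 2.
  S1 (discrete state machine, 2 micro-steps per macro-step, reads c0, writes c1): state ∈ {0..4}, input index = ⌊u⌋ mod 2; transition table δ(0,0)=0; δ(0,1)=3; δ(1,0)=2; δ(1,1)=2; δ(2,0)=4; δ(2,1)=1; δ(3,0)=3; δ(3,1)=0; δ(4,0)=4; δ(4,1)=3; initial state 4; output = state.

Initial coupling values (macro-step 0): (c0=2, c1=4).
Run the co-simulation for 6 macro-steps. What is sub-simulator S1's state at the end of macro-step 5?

S1 state at macro-step 5 = 0

macro 1: S0 reads c1=4 → after 1×micro: 3; S1 reads c0=2 → after 2×micro: 4 ⇒ (c0=3, c1=4)
macro 2: S0 reads c1=4 → after 1×micro: 3; S1 reads c0=3 → after 2×micro: 0 ⇒ (c0=3, c1=0)
macro 3: S0 reads c1=0 → after 1×micro: -2; S1 reads c0=3 → after 2×micro: 0 ⇒ (c0=-2, c1=0)
macro 4: S0 reads c1=0 → after 1×micro: -2; S1 reads c0=-2 → after 2×micro: 0 ⇒ (c0=-2, c1=0)
macro 5: S0 reads c1=0 → after 1×micro: -2; S1 reads c0=-2 → after 2×micro: 0 ⇒ (c0=-2, c1=0)
macro 6: S0 reads c1=0 → after 1×micro: -2; S1 reads c0=-2 → after 2×micro: 0 ⇒ (c0=-2, c1=0)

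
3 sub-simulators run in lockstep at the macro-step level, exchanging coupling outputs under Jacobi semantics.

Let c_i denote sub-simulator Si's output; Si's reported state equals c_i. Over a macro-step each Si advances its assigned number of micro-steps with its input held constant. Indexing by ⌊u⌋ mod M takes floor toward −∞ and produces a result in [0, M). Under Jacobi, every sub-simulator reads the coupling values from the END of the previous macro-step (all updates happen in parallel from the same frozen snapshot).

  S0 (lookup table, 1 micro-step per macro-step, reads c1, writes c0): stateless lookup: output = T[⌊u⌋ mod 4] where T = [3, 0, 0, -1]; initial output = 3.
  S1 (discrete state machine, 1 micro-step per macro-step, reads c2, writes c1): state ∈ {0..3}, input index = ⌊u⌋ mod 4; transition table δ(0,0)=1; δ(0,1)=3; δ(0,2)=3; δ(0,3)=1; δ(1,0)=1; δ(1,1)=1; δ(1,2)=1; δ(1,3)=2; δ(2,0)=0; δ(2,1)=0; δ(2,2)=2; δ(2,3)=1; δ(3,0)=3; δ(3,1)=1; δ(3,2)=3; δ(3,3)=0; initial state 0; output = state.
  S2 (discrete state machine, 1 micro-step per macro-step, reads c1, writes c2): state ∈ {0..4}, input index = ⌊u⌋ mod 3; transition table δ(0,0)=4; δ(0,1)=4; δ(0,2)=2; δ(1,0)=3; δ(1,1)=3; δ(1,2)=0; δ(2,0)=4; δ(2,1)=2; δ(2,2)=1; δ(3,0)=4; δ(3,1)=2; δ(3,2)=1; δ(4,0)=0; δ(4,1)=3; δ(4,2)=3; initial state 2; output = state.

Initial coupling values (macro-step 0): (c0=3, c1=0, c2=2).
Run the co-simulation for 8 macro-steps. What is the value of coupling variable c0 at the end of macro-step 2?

c0 at macro-step 2 = -1

macro 1: S0 reads c1=0 → after 1×micro: 3; S1 reads c2=2 → after 1×micro: 3; S2 reads c1=0 → after 1×micro: 4 ⇒ (c0=3, c1=3, c2=4)
macro 2: S0 reads c1=3 → after 1×micro: -1; S1 reads c2=4 → after 1×micro: 3; S2 reads c1=3 → after 1×micro: 0 ⇒ (c0=-1, c1=3, c2=0)
macro 3: S0 reads c1=3 → after 1×micro: -1; S1 reads c2=0 → after 1×micro: 3; S2 reads c1=3 → after 1×micro: 4 ⇒ (c0=-1, c1=3, c2=4)
macro 4: S0 reads c1=3 → after 1×micro: -1; S1 reads c2=4 → after 1×micro: 3; S2 reads c1=3 → after 1×micro: 0 ⇒ (c0=-1, c1=3, c2=0)
macro 5: S0 reads c1=3 → after 1×micro: -1; S1 reads c2=0 → after 1×micro: 3; S2 reads c1=3 → after 1×micro: 4 ⇒ (c0=-1, c1=3, c2=4)
macro 6: S0 reads c1=3 → after 1×micro: -1; S1 reads c2=4 → after 1×micro: 3; S2 reads c1=3 → after 1×micro: 0 ⇒ (c0=-1, c1=3, c2=0)
macro 7: S0 reads c1=3 → after 1×micro: -1; S1 reads c2=0 → after 1×micro: 3; S2 reads c1=3 → after 1×micro: 4 ⇒ (c0=-1, c1=3, c2=4)
macro 8: S0 reads c1=3 → after 1×micro: -1; S1 reads c2=4 → after 1×micro: 3; S2 reads c1=3 → after 1×micro: 0 ⇒ (c0=-1, c1=3, c2=0)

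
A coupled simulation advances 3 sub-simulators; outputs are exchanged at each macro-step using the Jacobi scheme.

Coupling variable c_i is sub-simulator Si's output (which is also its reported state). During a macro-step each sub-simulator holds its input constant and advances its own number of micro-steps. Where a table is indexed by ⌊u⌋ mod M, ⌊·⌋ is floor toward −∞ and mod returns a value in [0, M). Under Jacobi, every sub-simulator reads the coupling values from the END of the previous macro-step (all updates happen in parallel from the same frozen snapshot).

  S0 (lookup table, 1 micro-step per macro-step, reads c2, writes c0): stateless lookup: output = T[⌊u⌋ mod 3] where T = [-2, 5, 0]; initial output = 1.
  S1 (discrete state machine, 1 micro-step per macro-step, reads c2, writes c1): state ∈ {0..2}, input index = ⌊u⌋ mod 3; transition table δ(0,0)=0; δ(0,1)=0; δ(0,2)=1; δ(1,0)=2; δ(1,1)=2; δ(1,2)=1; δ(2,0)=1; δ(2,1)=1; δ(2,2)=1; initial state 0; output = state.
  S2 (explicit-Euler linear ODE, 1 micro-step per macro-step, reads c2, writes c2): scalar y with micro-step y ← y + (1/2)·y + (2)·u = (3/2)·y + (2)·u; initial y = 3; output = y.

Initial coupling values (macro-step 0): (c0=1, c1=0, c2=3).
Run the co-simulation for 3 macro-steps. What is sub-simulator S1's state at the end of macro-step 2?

S1 state at macro-step 2 = 0

macro 1: S0 reads c2=3 → after 1×micro: -2; S1 reads c2=3 → after 1×micro: 0; S2 reads c2=3 → after 1×micro: 21/2 ⇒ (c0=-2, c1=0, c2=21/2)
macro 2: S0 reads c2=21/2 → after 1×micro: 5; S1 reads c2=21/2 → after 1×micro: 0; S2 reads c2=21/2 → after 1×micro: 147/4 ⇒ (c0=5, c1=0, c2=147/4)
macro 3: S0 reads c2=147/4 → after 1×micro: -2; S1 reads c2=147/4 → after 1×micro: 0; S2 reads c2=147/4 → after 1×micro: 1029/8 ⇒ (c0=-2, c1=0, c2=1029/8)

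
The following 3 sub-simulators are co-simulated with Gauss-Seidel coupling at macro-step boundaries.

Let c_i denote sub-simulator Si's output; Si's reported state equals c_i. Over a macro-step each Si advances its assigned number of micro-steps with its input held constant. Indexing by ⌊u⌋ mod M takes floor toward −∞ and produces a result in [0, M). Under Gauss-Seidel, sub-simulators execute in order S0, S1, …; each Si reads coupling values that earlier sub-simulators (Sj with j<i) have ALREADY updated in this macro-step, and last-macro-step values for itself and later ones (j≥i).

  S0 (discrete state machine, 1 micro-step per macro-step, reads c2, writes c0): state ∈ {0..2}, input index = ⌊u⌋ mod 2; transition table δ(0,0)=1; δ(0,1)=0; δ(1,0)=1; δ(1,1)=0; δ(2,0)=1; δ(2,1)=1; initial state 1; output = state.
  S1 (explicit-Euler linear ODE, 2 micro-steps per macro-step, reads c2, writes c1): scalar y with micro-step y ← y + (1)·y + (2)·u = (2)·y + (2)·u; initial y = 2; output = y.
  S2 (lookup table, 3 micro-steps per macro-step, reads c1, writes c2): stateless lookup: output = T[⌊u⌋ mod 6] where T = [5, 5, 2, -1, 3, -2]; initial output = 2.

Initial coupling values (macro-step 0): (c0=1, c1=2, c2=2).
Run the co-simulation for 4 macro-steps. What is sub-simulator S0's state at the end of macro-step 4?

macro 1: S0 reads c2=2 → after 1×micro: 1; S1 reads c2=2 → after 2×micro: 20; S2 reads c1=20 → after 3×micro: 2 ⇒ (c0=1, c1=20, c2=2)
macro 2: S0 reads c2=2 → after 1×micro: 1; S1 reads c2=2 → after 2×micro: 92; S2 reads c1=92 → after 3×micro: 2 ⇒ (c0=1, c1=92, c2=2)
macro 3: S0 reads c2=2 → after 1×micro: 1; S1 reads c2=2 → after 2×micro: 380; S2 reads c1=380 → after 3×micro: 2 ⇒ (c0=1, c1=380, c2=2)
macro 4: S0 reads c2=2 → after 1×micro: 1; S1 reads c2=2 → after 2×micro: 1532; S2 reads c1=1532 → after 3×micro: 2 ⇒ (c0=1, c1=1532, c2=2)

S0 state at macro-step 4 = 1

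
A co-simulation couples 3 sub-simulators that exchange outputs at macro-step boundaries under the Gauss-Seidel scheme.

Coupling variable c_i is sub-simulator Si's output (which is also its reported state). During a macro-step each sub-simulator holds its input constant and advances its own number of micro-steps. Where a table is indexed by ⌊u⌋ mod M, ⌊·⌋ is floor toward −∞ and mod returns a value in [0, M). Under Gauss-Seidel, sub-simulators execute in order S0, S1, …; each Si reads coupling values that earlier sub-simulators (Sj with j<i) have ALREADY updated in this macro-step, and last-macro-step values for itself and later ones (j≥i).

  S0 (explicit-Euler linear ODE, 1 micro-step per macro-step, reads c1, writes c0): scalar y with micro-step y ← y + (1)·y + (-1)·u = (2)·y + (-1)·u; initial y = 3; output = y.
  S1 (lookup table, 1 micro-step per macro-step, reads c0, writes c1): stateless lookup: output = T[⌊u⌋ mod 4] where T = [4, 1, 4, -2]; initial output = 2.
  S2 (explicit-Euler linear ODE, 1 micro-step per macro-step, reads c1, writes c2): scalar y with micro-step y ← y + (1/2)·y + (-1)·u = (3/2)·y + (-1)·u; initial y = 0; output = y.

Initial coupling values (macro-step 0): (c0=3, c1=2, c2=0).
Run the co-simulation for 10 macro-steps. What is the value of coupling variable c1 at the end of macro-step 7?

macro 1: S0 reads c1=2 → after 1×micro: 4; S1 reads c0=4 → after 1×micro: 4; S2 reads c1=4 → after 1×micro: -4 ⇒ (c0=4, c1=4, c2=-4)
macro 2: S0 reads c1=4 → after 1×micro: 4; S1 reads c0=4 → after 1×micro: 4; S2 reads c1=4 → after 1×micro: -10 ⇒ (c0=4, c1=4, c2=-10)
macro 3: S0 reads c1=4 → after 1×micro: 4; S1 reads c0=4 → after 1×micro: 4; S2 reads c1=4 → after 1×micro: -19 ⇒ (c0=4, c1=4, c2=-19)
macro 4: S0 reads c1=4 → after 1×micro: 4; S1 reads c0=4 → after 1×micro: 4; S2 reads c1=4 → after 1×micro: -65/2 ⇒ (c0=4, c1=4, c2=-65/2)
macro 5: S0 reads c1=4 → after 1×micro: 4; S1 reads c0=4 → after 1×micro: 4; S2 reads c1=4 → after 1×micro: -211/4 ⇒ (c0=4, c1=4, c2=-211/4)
macro 6: S0 reads c1=4 → after 1×micro: 4; S1 reads c0=4 → after 1×micro: 4; S2 reads c1=4 → after 1×micro: -665/8 ⇒ (c0=4, c1=4, c2=-665/8)
macro 7: S0 reads c1=4 → after 1×micro: 4; S1 reads c0=4 → after 1×micro: 4; S2 reads c1=4 → after 1×micro: -2059/16 ⇒ (c0=4, c1=4, c2=-2059/16)
macro 8: S0 reads c1=4 → after 1×micro: 4; S1 reads c0=4 → after 1×micro: 4; S2 reads c1=4 → after 1×micro: -6305/32 ⇒ (c0=4, c1=4, c2=-6305/32)
macro 9: S0 reads c1=4 → after 1×micro: 4; S1 reads c0=4 → after 1×micro: 4; S2 reads c1=4 → after 1×micro: -19171/64 ⇒ (c0=4, c1=4, c2=-19171/64)
macro 10: S0 reads c1=4 → after 1×micro: 4; S1 reads c0=4 → after 1×micro: 4; S2 reads c1=4 → after 1×micro: -58025/128 ⇒ (c0=4, c1=4, c2=-58025/128)

c1 at macro-step 7 = 4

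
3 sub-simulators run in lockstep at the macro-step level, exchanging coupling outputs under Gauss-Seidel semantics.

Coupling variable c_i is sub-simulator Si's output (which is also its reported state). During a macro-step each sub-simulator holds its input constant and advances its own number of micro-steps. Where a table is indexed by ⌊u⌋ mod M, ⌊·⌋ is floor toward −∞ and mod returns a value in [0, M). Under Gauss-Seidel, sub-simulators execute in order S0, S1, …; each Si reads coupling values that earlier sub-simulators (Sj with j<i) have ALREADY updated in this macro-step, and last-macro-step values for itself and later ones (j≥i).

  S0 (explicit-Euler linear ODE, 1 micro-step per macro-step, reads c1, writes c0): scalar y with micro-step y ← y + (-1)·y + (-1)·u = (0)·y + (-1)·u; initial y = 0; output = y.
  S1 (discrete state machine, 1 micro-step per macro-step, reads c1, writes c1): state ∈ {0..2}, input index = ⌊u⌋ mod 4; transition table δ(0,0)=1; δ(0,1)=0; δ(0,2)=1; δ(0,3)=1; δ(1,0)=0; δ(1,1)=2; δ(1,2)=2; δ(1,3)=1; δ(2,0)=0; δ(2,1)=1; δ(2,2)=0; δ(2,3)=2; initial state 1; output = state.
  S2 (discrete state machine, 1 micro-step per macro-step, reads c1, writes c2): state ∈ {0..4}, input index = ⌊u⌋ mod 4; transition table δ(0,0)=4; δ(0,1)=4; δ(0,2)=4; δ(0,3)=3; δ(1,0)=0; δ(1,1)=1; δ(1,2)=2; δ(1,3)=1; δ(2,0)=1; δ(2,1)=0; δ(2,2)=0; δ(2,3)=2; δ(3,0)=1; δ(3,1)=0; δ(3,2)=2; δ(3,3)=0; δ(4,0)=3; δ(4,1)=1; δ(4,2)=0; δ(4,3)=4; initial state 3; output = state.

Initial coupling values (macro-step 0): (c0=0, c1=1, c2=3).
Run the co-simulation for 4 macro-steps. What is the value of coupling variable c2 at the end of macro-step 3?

macro 1: S0 reads c1=1 → after 1×micro: -1; S1 reads c1=1 → after 1×micro: 2; S2 reads c1=2 → after 1×micro: 2 ⇒ (c0=-1, c1=2, c2=2)
macro 2: S0 reads c1=2 → after 1×micro: -2; S1 reads c1=2 → after 1×micro: 0; S2 reads c1=0 → after 1×micro: 1 ⇒ (c0=-2, c1=0, c2=1)
macro 3: S0 reads c1=0 → after 1×micro: 0; S1 reads c1=0 → after 1×micro: 1; S2 reads c1=1 → after 1×micro: 1 ⇒ (c0=0, c1=1, c2=1)
macro 4: S0 reads c1=1 → after 1×micro: -1; S1 reads c1=1 → after 1×micro: 2; S2 reads c1=2 → after 1×micro: 2 ⇒ (c0=-1, c1=2, c2=2)

c2 at macro-step 3 = 1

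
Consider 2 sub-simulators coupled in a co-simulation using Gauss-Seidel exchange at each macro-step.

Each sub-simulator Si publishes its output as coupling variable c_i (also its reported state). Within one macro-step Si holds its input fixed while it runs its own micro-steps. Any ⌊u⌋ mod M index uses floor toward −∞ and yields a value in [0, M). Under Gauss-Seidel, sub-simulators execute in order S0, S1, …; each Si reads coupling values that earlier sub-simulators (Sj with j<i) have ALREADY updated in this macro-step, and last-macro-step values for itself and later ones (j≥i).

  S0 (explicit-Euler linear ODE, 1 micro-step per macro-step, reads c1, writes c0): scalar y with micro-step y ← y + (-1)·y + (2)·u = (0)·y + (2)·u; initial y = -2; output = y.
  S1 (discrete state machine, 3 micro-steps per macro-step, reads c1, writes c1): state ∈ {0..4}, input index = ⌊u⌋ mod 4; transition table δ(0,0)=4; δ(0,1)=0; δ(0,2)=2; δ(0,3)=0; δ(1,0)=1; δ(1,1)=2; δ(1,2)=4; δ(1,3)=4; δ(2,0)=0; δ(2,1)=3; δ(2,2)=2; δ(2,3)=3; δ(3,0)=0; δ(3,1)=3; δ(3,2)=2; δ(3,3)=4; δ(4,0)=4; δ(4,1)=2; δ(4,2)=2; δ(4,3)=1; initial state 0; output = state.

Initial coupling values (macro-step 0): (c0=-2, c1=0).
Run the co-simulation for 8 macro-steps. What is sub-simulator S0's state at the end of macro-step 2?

macro 1: S0 reads c1=0 → after 1×micro: 0; S1 reads c1=0 → after 3×micro: 4 ⇒ (c0=0, c1=4)
macro 2: S0 reads c1=4 → after 1×micro: 8; S1 reads c1=4 → after 3×micro: 4 ⇒ (c0=8, c1=4)
macro 3: S0 reads c1=4 → after 1×micro: 8; S1 reads c1=4 → after 3×micro: 4 ⇒ (c0=8, c1=4)
macro 4: S0 reads c1=4 → after 1×micro: 8; S1 reads c1=4 → after 3×micro: 4 ⇒ (c0=8, c1=4)
macro 5: S0 reads c1=4 → after 1×micro: 8; S1 reads c1=4 → after 3×micro: 4 ⇒ (c0=8, c1=4)
macro 6: S0 reads c1=4 → after 1×micro: 8; S1 reads c1=4 → after 3×micro: 4 ⇒ (c0=8, c1=4)
macro 7: S0 reads c1=4 → after 1×micro: 8; S1 reads c1=4 → after 3×micro: 4 ⇒ (c0=8, c1=4)
macro 8: S0 reads c1=4 → after 1×micro: 8; S1 reads c1=4 → after 3×micro: 4 ⇒ (c0=8, c1=4)

S0 state at macro-step 2 = 8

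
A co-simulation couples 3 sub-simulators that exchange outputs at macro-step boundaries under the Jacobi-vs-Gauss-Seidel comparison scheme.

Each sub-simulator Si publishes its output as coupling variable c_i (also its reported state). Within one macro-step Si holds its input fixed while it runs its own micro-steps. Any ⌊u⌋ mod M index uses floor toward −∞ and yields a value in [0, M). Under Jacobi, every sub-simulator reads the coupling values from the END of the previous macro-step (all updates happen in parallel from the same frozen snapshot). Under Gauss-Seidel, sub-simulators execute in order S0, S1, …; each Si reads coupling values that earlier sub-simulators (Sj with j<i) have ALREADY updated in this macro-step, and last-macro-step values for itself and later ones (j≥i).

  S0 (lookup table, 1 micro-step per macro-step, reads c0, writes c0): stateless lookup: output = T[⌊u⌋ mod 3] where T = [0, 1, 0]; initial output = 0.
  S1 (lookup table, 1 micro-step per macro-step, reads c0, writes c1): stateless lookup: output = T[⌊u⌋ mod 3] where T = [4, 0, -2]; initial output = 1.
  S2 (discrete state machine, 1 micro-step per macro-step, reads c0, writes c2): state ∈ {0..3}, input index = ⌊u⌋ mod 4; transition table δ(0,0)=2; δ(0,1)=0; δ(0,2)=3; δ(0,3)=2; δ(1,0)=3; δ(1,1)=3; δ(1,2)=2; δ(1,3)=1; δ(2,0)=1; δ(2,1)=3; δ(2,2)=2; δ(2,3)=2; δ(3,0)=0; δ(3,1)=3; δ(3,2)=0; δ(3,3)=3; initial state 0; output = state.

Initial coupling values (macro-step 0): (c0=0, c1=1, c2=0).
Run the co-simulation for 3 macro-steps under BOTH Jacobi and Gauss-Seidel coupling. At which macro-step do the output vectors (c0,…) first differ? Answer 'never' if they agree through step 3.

first divergence at macro-step: never

[Jacobi] macro 1: S0 reads c0=0 → after 1×micro: 0; S1 reads c0=0 → after 1×micro: 4; S2 reads c0=0 → after 1×micro: 2 ⇒ (c0=0, c1=4, c2=2)
[Jacobi] macro 2: S0 reads c0=0 → after 1×micro: 0; S1 reads c0=0 → after 1×micro: 4; S2 reads c0=0 → after 1×micro: 1 ⇒ (c0=0, c1=4, c2=1)
[Jacobi] macro 3: S0 reads c0=0 → after 1×micro: 0; S1 reads c0=0 → after 1×micro: 4; S2 reads c0=0 → after 1×micro: 3 ⇒ (c0=0, c1=4, c2=3)
[Gauss-Seidel] macro 1: S0 reads c0=0 → after 1×micro: 0; S1 reads c0=0 → after 1×micro: 4; S2 reads c0=0 → after 1×micro: 2 ⇒ (c0=0, c1=4, c2=2)
[Gauss-Seidel] macro 2: S0 reads c0=0 → after 1×micro: 0; S1 reads c0=0 → after 1×micro: 4; S2 reads c0=0 → after 1×micro: 1 ⇒ (c0=0, c1=4, c2=1)
[Gauss-Seidel] macro 3: S0 reads c0=0 → after 1×micro: 0; S1 reads c0=0 → after 1×micro: 4; S2 reads c0=0 → after 1×micro: 3 ⇒ (c0=0, c1=4, c2=3)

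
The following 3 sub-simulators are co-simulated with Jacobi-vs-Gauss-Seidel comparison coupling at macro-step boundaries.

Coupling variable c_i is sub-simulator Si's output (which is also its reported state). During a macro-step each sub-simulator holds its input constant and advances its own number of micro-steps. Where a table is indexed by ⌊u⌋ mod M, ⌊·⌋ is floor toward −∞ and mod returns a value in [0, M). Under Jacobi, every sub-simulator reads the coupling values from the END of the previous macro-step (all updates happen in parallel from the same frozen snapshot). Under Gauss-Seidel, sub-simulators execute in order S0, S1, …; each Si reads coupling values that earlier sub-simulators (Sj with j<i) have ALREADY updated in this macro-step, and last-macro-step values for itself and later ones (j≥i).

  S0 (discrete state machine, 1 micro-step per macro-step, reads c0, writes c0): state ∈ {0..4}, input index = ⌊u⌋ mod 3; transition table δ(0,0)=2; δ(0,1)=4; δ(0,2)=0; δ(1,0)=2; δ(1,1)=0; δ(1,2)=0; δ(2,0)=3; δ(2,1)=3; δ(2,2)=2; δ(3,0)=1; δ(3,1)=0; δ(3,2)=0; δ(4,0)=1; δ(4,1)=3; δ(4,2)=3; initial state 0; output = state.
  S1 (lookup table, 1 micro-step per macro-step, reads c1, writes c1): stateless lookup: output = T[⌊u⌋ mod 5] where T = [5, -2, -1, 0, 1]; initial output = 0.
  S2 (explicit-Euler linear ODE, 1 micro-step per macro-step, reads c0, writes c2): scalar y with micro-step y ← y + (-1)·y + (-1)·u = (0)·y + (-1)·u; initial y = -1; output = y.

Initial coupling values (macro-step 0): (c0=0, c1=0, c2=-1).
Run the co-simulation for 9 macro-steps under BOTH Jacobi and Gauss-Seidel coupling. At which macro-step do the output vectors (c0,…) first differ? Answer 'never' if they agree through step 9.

[Jacobi] macro 1: S0 reads c0=0 → after 1×micro: 2; S1 reads c1=0 → after 1×micro: 5; S2 reads c0=0 → after 1×micro: 0 ⇒ (c0=2, c1=5, c2=0)
[Jacobi] macro 2: S0 reads c0=2 → after 1×micro: 2; S1 reads c1=5 → after 1×micro: 5; S2 reads c0=2 → after 1×micro: -2 ⇒ (c0=2, c1=5, c2=-2)
[Jacobi] macro 3: S0 reads c0=2 → after 1×micro: 2; S1 reads c1=5 → after 1×micro: 5; S2 reads c0=2 → after 1×micro: -2 ⇒ (c0=2, c1=5, c2=-2)
[Jacobi] macro 4: S0 reads c0=2 → after 1×micro: 2; S1 reads c1=5 → after 1×micro: 5; S2 reads c0=2 → after 1×micro: -2 ⇒ (c0=2, c1=5, c2=-2)
[Jacobi] macro 5: S0 reads c0=2 → after 1×micro: 2; S1 reads c1=5 → after 1×micro: 5; S2 reads c0=2 → after 1×micro: -2 ⇒ (c0=2, c1=5, c2=-2)
[Jacobi] macro 6: S0 reads c0=2 → after 1×micro: 2; S1 reads c1=5 → after 1×micro: 5; S2 reads c0=2 → after 1×micro: -2 ⇒ (c0=2, c1=5, c2=-2)
[Jacobi] macro 7: S0 reads c0=2 → after 1×micro: 2; S1 reads c1=5 → after 1×micro: 5; S2 reads c0=2 → after 1×micro: -2 ⇒ (c0=2, c1=5, c2=-2)
[Jacobi] macro 8: S0 reads c0=2 → after 1×micro: 2; S1 reads c1=5 → after 1×micro: 5; S2 reads c0=2 → after 1×micro: -2 ⇒ (c0=2, c1=5, c2=-2)
[Jacobi] macro 9: S0 reads c0=2 → after 1×micro: 2; S1 reads c1=5 → after 1×micro: 5; S2 reads c0=2 → after 1×micro: -2 ⇒ (c0=2, c1=5, c2=-2)
[Gauss-Seidel] macro 1: S0 reads c0=0 → after 1×micro: 2; S1 reads c1=0 → after 1×micro: 5; S2 reads c0=2 → after 1×micro: -2 ⇒ (c0=2, c1=5, c2=-2)
[Gauss-Seidel] macro 2: S0 reads c0=2 → after 1×micro: 2; S1 reads c1=5 → after 1×micro: 5; S2 reads c0=2 → after 1×micro: -2 ⇒ (c0=2, c1=5, c2=-2)
[Gauss-Seidel] macro 3: S0 reads c0=2 → after 1×micro: 2; S1 reads c1=5 → after 1×micro: 5; S2 reads c0=2 → after 1×micro: -2 ⇒ (c0=2, c1=5, c2=-2)
[Gauss-Seidel] macro 4: S0 reads c0=2 → after 1×micro: 2; S1 reads c1=5 → after 1×micro: 5; S2 reads c0=2 → after 1×micro: -2 ⇒ (c0=2, c1=5, c2=-2)
[Gauss-Seidel] macro 5: S0 reads c0=2 → after 1×micro: 2; S1 reads c1=5 → after 1×micro: 5; S2 reads c0=2 → after 1×micro: -2 ⇒ (c0=2, c1=5, c2=-2)
[Gauss-Seidel] macro 6: S0 reads c0=2 → after 1×micro: 2; S1 reads c1=5 → after 1×micro: 5; S2 reads c0=2 → after 1×micro: -2 ⇒ (c0=2, c1=5, c2=-2)
[Gauss-Seidel] macro 7: S0 reads c0=2 → after 1×micro: 2; S1 reads c1=5 → after 1×micro: 5; S2 reads c0=2 → after 1×micro: -2 ⇒ (c0=2, c1=5, c2=-2)
[Gauss-Seidel] macro 8: S0 reads c0=2 → after 1×micro: 2; S1 reads c1=5 → after 1×micro: 5; S2 reads c0=2 → after 1×micro: -2 ⇒ (c0=2, c1=5, c2=-2)
[Gauss-Seidel] macro 9: S0 reads c0=2 → after 1×micro: 2; S1 reads c1=5 → after 1×micro: 5; S2 reads c0=2 → after 1×micro: -2 ⇒ (c0=2, c1=5, c2=-2)

first divergence at macro-step: 1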